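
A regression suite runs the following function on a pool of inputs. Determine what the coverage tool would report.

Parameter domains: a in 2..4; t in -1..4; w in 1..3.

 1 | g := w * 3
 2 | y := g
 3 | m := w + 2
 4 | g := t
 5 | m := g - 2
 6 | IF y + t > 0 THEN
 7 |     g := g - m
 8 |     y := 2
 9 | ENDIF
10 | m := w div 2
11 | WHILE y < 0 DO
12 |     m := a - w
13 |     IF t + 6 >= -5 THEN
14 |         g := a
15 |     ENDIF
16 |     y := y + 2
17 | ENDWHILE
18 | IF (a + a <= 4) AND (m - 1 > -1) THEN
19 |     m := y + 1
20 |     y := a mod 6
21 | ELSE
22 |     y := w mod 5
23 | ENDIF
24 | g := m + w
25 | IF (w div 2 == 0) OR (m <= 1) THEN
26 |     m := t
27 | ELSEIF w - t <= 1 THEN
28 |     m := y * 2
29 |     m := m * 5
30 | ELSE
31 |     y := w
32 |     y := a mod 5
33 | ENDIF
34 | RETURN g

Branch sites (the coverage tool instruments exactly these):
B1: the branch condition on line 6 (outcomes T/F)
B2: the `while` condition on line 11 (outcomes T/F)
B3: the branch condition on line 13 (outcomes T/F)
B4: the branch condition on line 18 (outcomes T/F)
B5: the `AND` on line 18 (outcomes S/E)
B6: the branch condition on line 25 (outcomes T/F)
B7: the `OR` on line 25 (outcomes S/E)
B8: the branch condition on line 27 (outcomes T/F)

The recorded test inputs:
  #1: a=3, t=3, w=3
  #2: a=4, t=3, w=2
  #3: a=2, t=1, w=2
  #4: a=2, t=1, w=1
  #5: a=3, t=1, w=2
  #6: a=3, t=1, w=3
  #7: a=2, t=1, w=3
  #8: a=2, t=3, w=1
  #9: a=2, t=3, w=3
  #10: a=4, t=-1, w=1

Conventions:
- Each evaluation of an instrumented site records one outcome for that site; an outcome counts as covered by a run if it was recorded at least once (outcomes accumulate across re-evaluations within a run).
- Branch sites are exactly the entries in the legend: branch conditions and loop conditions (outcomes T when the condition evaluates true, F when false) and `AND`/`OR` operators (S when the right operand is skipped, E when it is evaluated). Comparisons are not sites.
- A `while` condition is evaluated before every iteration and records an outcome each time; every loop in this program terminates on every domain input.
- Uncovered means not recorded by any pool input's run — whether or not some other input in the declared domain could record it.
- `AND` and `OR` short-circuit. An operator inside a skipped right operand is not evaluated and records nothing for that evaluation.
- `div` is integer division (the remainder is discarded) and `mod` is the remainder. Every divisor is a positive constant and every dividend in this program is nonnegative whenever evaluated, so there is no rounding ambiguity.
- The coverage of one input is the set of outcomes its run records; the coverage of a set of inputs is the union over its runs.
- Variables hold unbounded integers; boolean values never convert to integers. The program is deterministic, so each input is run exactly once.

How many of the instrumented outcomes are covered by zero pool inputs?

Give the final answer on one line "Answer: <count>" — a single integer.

test 1 (a=3, t=3, w=3) hits B1=T, B2=F, B4=F, B5=S, B6=T, B7=E
test 2 (a=4, t=3, w=2) hits B1=T, B2=F, B4=F, B5=S, B6=T, B7=E
test 3 (a=2, t=1, w=2) hits B1=T, B2=F, B4=T, B5=E, B6=F, B7=E, B8=T
test 4 (a=2, t=1, w=1) hits B1=T, B2=F, B4=F, B5=E, B6=T, B7=S
test 5 (a=3, t=1, w=2) hits B1=T, B2=F, B4=F, B5=S, B6=T, B7=E
test 6 (a=3, t=1, w=3) hits B1=T, B2=F, B4=F, B5=S, B6=T, B7=E
test 7 (a=2, t=1, w=3) hits B1=T, B2=F, B4=T, B5=E, B6=F, B7=E, B8=F
test 8 (a=2, t=3, w=1) hits B1=T, B2=F, B4=F, B5=E, B6=T, B7=S
test 9 (a=2, t=3, w=3) hits B1=T, B2=F, B4=T, B5=E, B6=F, B7=E, B8=T
test 10 (a=4, t=-1, w=1) hits B1=T, B2=F, B4=F, B5=S, B6=T, B7=S
union over the pool: B1=T, B2=F, B4=T, B4=F, B5=S, B5=E, B6=T, B6=F, B7=S, B7=E, B8=T, B8=F
uncovered (4 of 16): B1=F, B2=T, B3=T, B3=F

Answer: 4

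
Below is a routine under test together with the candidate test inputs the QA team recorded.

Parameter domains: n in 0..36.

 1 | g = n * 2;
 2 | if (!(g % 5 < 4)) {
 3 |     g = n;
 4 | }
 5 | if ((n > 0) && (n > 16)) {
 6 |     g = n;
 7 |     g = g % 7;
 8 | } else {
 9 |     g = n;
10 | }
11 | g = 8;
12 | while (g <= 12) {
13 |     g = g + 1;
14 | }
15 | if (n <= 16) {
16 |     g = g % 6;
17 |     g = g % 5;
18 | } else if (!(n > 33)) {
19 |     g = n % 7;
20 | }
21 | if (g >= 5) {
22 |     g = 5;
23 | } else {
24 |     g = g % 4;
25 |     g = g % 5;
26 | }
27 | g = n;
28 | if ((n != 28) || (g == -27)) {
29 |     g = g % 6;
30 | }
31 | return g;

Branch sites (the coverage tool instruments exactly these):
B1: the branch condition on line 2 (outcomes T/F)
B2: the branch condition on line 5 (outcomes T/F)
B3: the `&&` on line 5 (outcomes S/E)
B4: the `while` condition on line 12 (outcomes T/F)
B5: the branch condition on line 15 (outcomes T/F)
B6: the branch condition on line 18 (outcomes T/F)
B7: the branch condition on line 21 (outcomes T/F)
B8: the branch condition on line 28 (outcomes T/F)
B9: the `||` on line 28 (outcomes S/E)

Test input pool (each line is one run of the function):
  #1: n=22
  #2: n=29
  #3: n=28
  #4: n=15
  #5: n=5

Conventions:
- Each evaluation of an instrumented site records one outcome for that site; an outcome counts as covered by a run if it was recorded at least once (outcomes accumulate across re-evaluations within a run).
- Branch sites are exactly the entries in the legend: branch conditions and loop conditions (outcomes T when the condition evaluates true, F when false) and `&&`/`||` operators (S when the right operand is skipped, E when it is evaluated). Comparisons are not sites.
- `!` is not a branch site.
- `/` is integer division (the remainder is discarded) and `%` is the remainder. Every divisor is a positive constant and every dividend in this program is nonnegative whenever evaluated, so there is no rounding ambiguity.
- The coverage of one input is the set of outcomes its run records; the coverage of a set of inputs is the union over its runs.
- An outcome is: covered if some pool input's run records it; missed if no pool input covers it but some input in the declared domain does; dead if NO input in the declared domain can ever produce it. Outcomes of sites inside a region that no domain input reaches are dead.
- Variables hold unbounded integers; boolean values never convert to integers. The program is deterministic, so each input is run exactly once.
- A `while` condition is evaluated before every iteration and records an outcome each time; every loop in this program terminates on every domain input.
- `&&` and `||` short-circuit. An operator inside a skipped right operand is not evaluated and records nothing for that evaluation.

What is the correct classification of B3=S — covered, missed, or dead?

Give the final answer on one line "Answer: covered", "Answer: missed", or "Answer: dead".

no pool input records B3=S
but domain input (n=0) does record it -> reachable, so missed

Answer: missed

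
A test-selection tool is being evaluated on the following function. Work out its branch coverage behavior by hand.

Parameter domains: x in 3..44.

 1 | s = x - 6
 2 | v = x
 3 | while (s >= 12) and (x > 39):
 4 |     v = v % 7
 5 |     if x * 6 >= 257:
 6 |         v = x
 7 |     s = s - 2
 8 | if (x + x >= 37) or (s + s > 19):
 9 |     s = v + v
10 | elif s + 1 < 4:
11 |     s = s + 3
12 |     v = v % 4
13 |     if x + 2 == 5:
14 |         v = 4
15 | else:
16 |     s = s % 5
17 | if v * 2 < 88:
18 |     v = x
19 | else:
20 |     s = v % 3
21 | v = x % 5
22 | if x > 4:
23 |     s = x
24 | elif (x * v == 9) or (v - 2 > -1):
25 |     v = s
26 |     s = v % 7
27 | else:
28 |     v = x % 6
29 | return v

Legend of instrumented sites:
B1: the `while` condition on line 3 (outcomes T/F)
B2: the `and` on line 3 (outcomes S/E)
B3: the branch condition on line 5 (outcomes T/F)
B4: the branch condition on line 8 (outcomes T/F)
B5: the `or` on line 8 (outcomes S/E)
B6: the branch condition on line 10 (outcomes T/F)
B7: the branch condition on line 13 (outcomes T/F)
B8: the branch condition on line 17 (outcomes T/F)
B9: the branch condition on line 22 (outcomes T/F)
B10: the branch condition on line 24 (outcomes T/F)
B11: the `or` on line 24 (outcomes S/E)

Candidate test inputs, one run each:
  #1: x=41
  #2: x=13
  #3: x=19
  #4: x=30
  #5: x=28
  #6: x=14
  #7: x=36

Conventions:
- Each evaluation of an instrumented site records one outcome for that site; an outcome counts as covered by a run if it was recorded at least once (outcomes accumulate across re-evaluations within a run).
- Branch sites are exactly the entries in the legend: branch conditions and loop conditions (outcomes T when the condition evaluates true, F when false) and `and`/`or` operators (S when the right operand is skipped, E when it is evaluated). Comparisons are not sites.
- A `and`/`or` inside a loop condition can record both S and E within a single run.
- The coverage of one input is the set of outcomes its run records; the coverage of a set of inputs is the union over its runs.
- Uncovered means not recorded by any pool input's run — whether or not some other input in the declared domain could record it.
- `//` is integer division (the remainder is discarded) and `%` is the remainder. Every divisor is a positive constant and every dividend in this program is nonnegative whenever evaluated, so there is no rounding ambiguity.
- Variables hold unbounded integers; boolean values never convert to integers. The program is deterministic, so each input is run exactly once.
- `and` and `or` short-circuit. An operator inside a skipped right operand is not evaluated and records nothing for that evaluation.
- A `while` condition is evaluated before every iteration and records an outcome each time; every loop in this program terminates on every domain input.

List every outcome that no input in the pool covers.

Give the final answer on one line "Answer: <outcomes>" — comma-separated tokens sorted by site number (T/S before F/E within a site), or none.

input #1 (x=41): events B2->E, B1->T, B3->F, B2->E, B1->T, B3->F, B2->E, B1->T, B3->F, B2->E, B1->T, B3->F, B2->E, B1->T, ...; covers B1=T, B1=F, B2=S, B2=E, B3=F, B4=T, B5=S, B8=T, B9=T
input #2 (x=13): events B2->S, B1->F, B5->E, B4->F, B6->F, B8->T, B9->T; covers B1=F, B2=S, B4=F, B5=E, B6=F, B8=T, B9=T
input #3 (x=19): events B2->E, B1->F, B5->S, B4->T, B8->T, B9->T; covers B1=F, B2=E, B4=T, B5=S, B8=T, B9=T
input #4 (x=30): events B2->E, B1->F, B5->S, B4->T, B8->T, B9->T; covers B1=F, B2=E, B4=T, B5=S, B8=T, B9=T
input #5 (x=28): events B2->E, B1->F, B5->S, B4->T, B8->T, B9->T; covers B1=F, B2=E, B4=T, B5=S, B8=T, B9=T
input #6 (x=14): events B2->S, B1->F, B5->E, B4->F, B6->F, B8->T, B9->T; covers B1=F, B2=S, B4=F, B5=E, B6=F, B8=T, B9=T
input #7 (x=36): events B2->E, B1->F, B5->S, B4->T, B8->T, B9->T; covers B1=F, B2=E, B4=T, B5=S, B8=T, B9=T
union over the pool: B1=T, B1=F, B2=S, B2=E, B3=F, B4=T, B4=F, B5=S, B5=E, B6=F, B8=T, B9=T
uncovered (10 of 22): B3=T, B6=T, B7=T, B7=F, B8=F, B9=F, B10=T, B10=F, B11=S, B11=E

Answer: B3=T, B6=T, B7=T, B7=F, B8=F, B9=F, B10=T, B10=F, B11=S, B11=E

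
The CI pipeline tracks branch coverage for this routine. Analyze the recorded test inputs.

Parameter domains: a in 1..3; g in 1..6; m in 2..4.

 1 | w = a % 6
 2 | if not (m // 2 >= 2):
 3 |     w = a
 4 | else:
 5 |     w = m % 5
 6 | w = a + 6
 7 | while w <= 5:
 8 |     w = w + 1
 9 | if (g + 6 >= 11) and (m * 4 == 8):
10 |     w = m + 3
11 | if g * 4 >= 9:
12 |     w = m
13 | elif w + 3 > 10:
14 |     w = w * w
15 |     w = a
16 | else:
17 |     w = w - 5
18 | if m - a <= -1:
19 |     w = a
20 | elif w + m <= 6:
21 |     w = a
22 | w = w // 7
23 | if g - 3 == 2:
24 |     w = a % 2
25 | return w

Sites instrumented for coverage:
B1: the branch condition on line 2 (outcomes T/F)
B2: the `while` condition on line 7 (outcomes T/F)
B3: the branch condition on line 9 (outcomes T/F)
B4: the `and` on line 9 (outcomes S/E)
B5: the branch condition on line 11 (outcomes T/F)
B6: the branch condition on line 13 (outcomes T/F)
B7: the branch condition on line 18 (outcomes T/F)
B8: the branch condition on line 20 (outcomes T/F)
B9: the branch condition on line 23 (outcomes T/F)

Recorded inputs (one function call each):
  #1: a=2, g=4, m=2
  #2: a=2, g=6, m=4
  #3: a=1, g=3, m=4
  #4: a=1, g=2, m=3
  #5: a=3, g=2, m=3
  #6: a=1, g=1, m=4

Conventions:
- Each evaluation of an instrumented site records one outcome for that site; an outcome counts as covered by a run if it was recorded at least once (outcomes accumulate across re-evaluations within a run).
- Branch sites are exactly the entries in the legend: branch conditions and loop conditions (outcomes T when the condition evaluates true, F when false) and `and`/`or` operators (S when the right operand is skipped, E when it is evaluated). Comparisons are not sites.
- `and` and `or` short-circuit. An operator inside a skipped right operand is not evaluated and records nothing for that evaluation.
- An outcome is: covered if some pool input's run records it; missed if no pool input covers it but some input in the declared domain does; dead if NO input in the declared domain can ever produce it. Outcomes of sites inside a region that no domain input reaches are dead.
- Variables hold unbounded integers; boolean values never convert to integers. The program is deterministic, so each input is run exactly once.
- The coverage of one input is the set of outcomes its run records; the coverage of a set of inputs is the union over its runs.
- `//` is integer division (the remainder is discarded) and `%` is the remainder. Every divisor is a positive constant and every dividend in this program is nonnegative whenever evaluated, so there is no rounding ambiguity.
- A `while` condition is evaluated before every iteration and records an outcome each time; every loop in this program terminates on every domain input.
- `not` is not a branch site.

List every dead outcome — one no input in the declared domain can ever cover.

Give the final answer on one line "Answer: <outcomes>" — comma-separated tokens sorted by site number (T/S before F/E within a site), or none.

running all 54 domain inputs and tallying outcomes:
  B2=T: no domain input ever produces it -> dead
  reachable outcomes have witnesses, e.g. B1=T (e.g. a=1, g=1, m=2), B1=F (e.g. a=1, g=1, m=4), B2=F (e.g. a=1, g=1, m=2), B3=T (e.g. a=1, g=5, m=2)

Answer: B2=T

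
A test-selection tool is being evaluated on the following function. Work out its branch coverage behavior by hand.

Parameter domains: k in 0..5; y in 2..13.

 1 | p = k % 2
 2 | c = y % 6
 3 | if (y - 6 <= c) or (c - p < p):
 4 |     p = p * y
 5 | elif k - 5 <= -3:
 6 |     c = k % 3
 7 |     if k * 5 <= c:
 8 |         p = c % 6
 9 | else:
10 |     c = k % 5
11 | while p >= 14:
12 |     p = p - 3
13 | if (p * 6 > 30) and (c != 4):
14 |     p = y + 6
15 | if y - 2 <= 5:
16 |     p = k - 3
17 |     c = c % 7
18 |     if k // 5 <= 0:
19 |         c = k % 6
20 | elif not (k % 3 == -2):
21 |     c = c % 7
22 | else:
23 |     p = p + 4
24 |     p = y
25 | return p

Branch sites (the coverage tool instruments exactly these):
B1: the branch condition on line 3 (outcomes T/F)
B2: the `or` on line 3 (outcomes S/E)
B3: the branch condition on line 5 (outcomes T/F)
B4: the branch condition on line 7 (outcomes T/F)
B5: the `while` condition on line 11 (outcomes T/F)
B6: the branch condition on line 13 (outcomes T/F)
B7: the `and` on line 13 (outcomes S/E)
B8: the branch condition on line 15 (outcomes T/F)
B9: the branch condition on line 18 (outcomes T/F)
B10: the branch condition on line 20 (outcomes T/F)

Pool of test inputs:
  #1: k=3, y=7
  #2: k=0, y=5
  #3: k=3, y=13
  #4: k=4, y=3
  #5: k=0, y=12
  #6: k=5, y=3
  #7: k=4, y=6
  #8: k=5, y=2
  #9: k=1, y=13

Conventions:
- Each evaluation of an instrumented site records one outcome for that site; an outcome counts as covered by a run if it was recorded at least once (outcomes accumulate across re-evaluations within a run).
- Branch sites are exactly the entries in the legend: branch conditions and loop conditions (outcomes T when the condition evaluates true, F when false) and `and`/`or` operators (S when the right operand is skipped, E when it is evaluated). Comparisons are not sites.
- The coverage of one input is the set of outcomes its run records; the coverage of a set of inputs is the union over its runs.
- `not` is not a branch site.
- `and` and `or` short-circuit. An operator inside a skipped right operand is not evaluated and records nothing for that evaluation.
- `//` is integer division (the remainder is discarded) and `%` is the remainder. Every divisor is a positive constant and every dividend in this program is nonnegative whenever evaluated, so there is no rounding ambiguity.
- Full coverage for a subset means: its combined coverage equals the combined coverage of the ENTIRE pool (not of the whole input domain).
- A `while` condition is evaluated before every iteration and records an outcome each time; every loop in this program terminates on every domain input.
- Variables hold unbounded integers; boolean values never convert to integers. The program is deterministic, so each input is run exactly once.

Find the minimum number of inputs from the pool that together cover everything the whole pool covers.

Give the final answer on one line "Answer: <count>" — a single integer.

input #1 (k=3, y=7): events B2->S, B1->T, B5->F, B7->E, B6->T, B8->T, B9->T; covers B1=T, B2=S, B5=F, B6=T, B7=E, B8=T, B9=T
input #2 (k=0, y=5): events B2->S, B1->T, B5->F, B7->S, B6->F, B8->T, B9->T; covers B1=T, B2=S, B5=F, B6=F, B7=S, B8=T, B9=T
input #3 (k=3, y=13): events B2->E, B1->T, B5->F, B7->E, B6->T, B8->F, B10->T; covers B1=T, B2=E, B5=F, B6=T, B7=E, B8=F, B10=T
input #4 (k=4, y=3): events B2->S, B1->T, B5->F, B7->S, B6->F, B8->T, B9->T; covers B1=T, B2=S, B5=F, B6=F, B7=S, B8=T, B9=T
input #5 (k=0, y=12): events B2->E, B1->F, B3->T, B4->T, B5->F, B7->S, B6->F, B8->F, B10->T; covers B1=F, B2=E, B3=T, B4=T, B5=F, B6=F, B7=S, B8=F, B10=T
input #6 (k=5, y=3): events B2->S, B1->T, B5->F, B7->S, B6->F, B8->T, B9->F; covers B1=T, B2=S, B5=F, B6=F, B7=S, B8=T, B9=F
input #7 (k=4, y=6): events B2->S, B1->T, B5->F, B7->S, B6->F, B8->T, B9->T; covers B1=T, B2=S, B5=F, B6=F, B7=S, B8=T, B9=T
input #8 (k=5, y=2): events B2->S, B1->T, B5->F, B7->S, B6->F, B8->T, B9->F; covers B1=T, B2=S, B5=F, B6=F, B7=S, B8=T, B9=F
input #9 (k=1, y=13): events B2->E, B1->T, B5->F, B7->E, B6->T, B8->F, B10->T; covers B1=T, B2=E, B5=F, B6=T, B7=E, B8=F, B10=T
the full pool covers 16 outcomes: B1=T, B1=F, B2=S, B2=E, B3=T, B4=T, B5=F, B6=T, B6=F, B7=S, B7=E, B8=T, B8=F, B9=T, B9=F, B10=T
size 1 is not enough: best union over all size-1 subsets is 9/16
size 2 is not enough: best union over all size-2 subsets is 15/16
size 3: inputs {1, 5, 6} cover all 16 outcomes, and no lexicographically smaller subset of this size does

Answer: 3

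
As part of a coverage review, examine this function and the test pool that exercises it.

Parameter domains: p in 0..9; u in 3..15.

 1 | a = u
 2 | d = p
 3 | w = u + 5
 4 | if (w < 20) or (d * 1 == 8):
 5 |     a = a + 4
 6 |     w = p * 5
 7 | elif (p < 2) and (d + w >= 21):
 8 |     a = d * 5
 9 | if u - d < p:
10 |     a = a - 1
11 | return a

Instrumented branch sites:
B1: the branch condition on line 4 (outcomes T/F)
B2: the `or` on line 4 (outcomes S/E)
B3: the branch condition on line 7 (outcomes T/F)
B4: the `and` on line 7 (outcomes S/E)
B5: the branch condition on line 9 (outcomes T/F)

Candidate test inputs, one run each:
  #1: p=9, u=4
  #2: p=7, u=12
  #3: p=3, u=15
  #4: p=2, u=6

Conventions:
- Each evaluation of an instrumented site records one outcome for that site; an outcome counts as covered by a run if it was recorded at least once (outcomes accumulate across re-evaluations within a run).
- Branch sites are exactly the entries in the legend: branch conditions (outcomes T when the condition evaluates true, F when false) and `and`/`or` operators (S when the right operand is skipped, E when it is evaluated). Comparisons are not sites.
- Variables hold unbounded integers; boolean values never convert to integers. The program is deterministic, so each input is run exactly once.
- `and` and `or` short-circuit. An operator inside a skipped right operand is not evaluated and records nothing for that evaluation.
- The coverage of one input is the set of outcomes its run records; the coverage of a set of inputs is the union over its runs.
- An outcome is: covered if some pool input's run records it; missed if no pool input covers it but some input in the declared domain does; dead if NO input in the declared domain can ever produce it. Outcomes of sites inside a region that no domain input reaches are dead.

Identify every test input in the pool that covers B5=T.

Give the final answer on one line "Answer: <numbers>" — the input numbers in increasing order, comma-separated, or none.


input #1 (p=9, u=4): covers B5=T
input #2 (p=7, u=12): covers B5=T
input #3 (p=3, u=15): misses B5=T
input #4 (p=2, u=6): misses B5=T
Answer: 1, 2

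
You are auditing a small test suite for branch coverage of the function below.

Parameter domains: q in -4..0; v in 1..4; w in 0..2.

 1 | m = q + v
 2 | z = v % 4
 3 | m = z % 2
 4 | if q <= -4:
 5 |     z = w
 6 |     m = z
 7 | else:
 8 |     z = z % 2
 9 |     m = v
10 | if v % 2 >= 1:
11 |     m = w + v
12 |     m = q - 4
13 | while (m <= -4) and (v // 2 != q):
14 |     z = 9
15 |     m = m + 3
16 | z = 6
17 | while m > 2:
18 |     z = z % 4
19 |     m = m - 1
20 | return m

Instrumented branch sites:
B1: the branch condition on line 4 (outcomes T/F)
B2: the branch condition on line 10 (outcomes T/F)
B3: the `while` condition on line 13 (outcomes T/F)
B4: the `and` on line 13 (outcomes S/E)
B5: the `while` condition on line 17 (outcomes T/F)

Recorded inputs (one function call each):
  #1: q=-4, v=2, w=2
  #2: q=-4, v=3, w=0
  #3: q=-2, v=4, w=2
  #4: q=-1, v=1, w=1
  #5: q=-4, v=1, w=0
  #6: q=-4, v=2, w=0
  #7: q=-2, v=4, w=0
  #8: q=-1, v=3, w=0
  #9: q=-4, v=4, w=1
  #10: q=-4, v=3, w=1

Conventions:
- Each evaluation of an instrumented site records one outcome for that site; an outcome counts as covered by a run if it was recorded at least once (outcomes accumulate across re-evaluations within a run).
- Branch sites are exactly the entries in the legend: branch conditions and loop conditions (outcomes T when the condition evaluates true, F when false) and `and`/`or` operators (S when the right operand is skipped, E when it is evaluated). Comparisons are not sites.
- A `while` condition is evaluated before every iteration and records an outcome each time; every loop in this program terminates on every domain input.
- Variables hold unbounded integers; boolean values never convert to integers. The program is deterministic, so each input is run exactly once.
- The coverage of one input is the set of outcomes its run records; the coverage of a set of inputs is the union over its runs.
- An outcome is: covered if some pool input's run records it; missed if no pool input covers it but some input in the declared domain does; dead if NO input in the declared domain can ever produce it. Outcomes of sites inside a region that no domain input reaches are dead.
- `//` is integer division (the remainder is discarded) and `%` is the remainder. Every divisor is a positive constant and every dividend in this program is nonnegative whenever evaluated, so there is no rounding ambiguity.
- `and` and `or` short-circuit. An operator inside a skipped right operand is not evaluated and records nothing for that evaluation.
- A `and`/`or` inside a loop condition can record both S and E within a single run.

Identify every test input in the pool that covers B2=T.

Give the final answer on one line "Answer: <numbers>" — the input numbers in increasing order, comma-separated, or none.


input #1 (q=-4, v=2, w=2): does not produce B2=T
input #2 (q=-4, v=3, w=0): produces B2=T
input #3 (q=-2, v=4, w=2): does not produce B2=T
input #4 (q=-1, v=1, w=1): produces B2=T
input #5 (q=-4, v=1, w=0): produces B2=T
input #6 (q=-4, v=2, w=0): does not produce B2=T
input #7 (q=-2, v=4, w=0): does not produce B2=T
input #8 (q=-1, v=3, w=0): produces B2=T
input #9 (q=-4, v=4, w=1): does not produce B2=T
input #10 (q=-4, v=3, w=1): produces B2=T
Answer: 2, 4, 5, 8, 10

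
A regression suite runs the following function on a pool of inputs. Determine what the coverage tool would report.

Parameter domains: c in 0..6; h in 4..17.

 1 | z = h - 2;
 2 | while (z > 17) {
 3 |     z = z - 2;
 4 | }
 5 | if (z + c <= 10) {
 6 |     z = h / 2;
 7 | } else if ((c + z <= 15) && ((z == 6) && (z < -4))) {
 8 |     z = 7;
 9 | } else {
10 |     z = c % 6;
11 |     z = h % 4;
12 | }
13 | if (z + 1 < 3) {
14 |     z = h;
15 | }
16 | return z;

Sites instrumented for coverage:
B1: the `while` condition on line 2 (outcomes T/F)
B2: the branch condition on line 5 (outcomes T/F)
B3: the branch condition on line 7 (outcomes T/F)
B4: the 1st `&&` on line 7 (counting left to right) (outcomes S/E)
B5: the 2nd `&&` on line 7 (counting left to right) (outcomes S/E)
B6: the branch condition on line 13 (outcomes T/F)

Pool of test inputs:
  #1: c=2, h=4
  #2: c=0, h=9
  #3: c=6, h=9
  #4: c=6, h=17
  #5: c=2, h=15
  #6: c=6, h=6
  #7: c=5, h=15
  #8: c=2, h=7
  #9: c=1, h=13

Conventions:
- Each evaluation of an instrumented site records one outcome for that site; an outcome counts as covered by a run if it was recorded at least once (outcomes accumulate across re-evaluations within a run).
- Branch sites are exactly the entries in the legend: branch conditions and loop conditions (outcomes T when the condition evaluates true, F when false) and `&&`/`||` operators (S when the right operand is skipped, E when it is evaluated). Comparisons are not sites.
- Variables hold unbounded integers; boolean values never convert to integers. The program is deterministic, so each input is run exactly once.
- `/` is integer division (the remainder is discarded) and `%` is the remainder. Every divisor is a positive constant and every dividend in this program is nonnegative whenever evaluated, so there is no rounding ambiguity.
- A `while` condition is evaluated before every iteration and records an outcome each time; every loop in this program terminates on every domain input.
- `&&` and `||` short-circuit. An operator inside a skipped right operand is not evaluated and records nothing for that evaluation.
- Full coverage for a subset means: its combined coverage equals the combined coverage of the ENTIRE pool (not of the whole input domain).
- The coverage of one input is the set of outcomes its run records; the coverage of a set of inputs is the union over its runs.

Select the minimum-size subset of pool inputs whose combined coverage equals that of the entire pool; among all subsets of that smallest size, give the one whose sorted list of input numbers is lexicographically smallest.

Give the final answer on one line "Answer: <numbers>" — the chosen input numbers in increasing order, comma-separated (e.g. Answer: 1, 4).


input #1 (c=2, h=4): events B1->F, B2->T, B6->F; covers B1=F, B2=T, B6=F
input #2 (c=0, h=9): events B1->F, B2->T, B6->F; covers B1=F, B2=T, B6=F
input #3 (c=6, h=9): events B1->F, B2->F, B4->E, B5->S, B3->F, B6->T; covers B1=F, B2=F, B3=F, B4=E, B5=S, B6=T
input #4 (c=6, h=17): events B1->F, B2->F, B4->S, B3->F, B6->T; covers B1=F, B2=F, B3=F, B4=S, B6=T
input #5 (c=2, h=15): events B1->F, B2->F, B4->E, B5->S, B3->F, B6->F; covers B1=F, B2=F, B3=F, B4=E, B5=S, B6=F
input #6 (c=6, h=6): events B1->F, B2->T, B6->F; covers B1=F, B2=T, B6=F
input #7 (c=5, h=15): events B1->F, B2->F, B4->S, B3->F, B6->F; covers B1=F, B2=F, B3=F, B4=S, B6=F
input #8 (c=2, h=7): events B1->F, B2->T, B6->F; covers B1=F, B2=T, B6=F
input #9 (c=1, h=13): events B1->F, B2->F, B4->E, B5->S, B3->F, B6->T; covers B1=F, B2=F, B3=F, B4=E, B5=S, B6=T
union over all inputs: B1=F, B2=T, B2=F, B3=F, B4=S, B4=E, B5=S, B6=T, B6=F (9 outcomes)
every size-1 subset falls short of the 9 outcomes (best: 6/9)
every size-2 subset falls short of the 9 outcomes (best: 8/9)
at size 3, {1, 3, 4} reaches all 9 outcomes; every lexicographically earlier size-3 subset fails
Answer: 1, 3, 4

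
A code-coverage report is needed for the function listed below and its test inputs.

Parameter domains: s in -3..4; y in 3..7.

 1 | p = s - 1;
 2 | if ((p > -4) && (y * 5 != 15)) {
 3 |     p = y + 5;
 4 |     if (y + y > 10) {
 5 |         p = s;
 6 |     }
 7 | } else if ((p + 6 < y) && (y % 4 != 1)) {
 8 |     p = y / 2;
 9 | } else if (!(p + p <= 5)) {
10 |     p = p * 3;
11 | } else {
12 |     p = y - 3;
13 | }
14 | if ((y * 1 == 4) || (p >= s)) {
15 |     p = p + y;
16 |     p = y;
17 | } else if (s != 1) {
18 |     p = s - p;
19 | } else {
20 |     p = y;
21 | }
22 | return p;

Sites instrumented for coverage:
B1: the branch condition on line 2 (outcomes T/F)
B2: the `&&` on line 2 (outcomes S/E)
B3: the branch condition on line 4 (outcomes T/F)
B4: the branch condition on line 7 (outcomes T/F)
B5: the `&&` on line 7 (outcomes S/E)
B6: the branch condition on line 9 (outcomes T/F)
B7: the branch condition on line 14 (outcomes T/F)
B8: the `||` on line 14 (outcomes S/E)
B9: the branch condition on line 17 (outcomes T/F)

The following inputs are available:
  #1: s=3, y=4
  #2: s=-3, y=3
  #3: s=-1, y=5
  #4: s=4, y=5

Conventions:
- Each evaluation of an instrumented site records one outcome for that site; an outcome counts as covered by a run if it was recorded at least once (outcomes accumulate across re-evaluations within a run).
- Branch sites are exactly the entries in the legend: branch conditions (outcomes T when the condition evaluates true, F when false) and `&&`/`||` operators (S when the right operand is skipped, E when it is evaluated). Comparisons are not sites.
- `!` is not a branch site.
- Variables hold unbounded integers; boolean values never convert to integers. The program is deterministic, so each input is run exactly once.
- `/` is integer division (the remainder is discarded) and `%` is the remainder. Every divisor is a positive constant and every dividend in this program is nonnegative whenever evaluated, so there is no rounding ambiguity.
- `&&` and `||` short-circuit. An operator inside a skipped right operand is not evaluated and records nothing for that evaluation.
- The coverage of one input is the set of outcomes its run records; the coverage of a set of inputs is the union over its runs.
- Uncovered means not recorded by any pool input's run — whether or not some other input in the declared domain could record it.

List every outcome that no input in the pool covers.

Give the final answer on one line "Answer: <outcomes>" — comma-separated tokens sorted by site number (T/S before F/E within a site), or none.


input #1, s=3, y=4: events B2->E, B1->T, B3->F, B8->S, B7->T; outcomes B1=T, B2=E, B3=F, B7=T, B8=S
input #2, s=-3, y=3: events B2->S, B1->F, B5->E, B4->T, B8->E, B7->T; outcomes B1=F, B2=S, B4=T, B5=E, B7=T, B8=E
input #3, s=-1, y=5: events B2->E, B1->T, B3->F, B8->E, B7->T; outcomes B1=T, B2=E, B3=F, B7=T, B8=E
input #4, s=4, y=5: events B2->E, B1->T, B3->F, B8->E, B7->T; outcomes B1=T, B2=E, B3=F, B7=T, B8=E
union over the pool: B1=T, B1=F, B2=S, B2=E, B3=F, B4=T, B5=E, B7=T, B8=S, B8=E
uncovered (8 of 18): B3=T, B4=F, B5=S, B6=T, B6=F, B7=F, B9=T, B9=F
Answer: B3=T, B4=F, B5=S, B6=T, B6=F, B7=F, B9=T, B9=F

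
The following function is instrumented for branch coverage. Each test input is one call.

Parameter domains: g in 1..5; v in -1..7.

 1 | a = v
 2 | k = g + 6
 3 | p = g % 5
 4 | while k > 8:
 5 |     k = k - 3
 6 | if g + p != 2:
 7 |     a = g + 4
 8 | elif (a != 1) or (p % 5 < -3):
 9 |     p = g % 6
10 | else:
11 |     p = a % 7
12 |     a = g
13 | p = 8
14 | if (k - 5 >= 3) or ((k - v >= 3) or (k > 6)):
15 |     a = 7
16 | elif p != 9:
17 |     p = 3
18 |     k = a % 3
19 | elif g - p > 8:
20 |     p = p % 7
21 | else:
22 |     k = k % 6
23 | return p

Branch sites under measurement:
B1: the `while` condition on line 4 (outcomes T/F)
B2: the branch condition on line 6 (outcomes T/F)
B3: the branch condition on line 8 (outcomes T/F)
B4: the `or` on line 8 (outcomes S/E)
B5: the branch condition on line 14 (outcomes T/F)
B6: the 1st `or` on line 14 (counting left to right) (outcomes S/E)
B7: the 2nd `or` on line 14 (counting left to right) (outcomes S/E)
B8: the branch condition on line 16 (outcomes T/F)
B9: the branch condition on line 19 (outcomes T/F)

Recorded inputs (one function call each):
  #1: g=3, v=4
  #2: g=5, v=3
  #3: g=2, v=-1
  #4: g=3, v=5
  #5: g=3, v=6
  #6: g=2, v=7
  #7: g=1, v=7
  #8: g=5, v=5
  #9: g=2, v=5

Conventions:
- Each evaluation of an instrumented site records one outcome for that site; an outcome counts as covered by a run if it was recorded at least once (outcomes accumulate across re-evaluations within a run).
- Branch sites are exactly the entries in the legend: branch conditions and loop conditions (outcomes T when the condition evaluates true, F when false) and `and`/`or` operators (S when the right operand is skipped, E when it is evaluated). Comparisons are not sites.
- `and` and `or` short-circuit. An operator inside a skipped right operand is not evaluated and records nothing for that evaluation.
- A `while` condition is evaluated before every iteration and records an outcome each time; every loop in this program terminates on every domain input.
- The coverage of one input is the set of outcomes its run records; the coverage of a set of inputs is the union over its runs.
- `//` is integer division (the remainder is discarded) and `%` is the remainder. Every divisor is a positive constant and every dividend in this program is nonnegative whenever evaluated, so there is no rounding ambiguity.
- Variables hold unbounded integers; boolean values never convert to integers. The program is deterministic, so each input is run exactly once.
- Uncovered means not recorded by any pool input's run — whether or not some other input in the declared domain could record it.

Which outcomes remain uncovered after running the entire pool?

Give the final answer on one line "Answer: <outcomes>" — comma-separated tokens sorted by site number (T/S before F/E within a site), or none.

#1 (g=3, v=4) -> B1->T, B1->F, B2->T, B6->E, B7->E, B5->F, B8->T; covered: B1=T, B1=F, B2=T, B5=F, B6=E, B7=E, B8=T
#2 (g=5, v=3) -> B1->T, B1->F, B2->T, B6->S, B5->T; covered: B1=T, B1=F, B2=T, B5=T, B6=S
#3 (g=2, v=-1) -> B1->F, B2->T, B6->S, B5->T; covered: B1=F, B2=T, B5=T, B6=S
#4 (g=3, v=5) -> B1->T, B1->F, B2->T, B6->E, B7->E, B5->F, B8->T; covered: B1=T, B1=F, B2=T, B5=F, B6=E, B7=E, B8=T
#5 (g=3, v=6) -> B1->T, B1->F, B2->T, B6->E, B7->E, B5->F, B8->T; covered: B1=T, B1=F, B2=T, B5=F, B6=E, B7=E, B8=T
#6 (g=2, v=7) -> B1->F, B2->T, B6->S, B5->T; covered: B1=F, B2=T, B5=T, B6=S
#7 (g=1, v=7) -> B1->F, B2->F, B4->S, B3->T, B6->E, B7->E, B5->T; covered: B1=F, B2=F, B3=T, B4=S, B5=T, B6=E, B7=E
#8 (g=5, v=5) -> B1->T, B1->F, B2->T, B6->S, B5->T; covered: B1=T, B1=F, B2=T, B5=T, B6=S
#9 (g=2, v=5) -> B1->F, B2->T, B6->S, B5->T; covered: B1=F, B2=T, B5=T, B6=S
union over the pool: B1=T, B1=F, B2=T, B2=F, B3=T, B4=S, B5=T, B5=F, B6=S, B6=E, B7=E, B8=T
uncovered (6 of 18): B3=F, B4=E, B7=S, B8=F, B9=T, B9=F

Answer: B3=F, B4=E, B7=S, B8=F, B9=T, B9=F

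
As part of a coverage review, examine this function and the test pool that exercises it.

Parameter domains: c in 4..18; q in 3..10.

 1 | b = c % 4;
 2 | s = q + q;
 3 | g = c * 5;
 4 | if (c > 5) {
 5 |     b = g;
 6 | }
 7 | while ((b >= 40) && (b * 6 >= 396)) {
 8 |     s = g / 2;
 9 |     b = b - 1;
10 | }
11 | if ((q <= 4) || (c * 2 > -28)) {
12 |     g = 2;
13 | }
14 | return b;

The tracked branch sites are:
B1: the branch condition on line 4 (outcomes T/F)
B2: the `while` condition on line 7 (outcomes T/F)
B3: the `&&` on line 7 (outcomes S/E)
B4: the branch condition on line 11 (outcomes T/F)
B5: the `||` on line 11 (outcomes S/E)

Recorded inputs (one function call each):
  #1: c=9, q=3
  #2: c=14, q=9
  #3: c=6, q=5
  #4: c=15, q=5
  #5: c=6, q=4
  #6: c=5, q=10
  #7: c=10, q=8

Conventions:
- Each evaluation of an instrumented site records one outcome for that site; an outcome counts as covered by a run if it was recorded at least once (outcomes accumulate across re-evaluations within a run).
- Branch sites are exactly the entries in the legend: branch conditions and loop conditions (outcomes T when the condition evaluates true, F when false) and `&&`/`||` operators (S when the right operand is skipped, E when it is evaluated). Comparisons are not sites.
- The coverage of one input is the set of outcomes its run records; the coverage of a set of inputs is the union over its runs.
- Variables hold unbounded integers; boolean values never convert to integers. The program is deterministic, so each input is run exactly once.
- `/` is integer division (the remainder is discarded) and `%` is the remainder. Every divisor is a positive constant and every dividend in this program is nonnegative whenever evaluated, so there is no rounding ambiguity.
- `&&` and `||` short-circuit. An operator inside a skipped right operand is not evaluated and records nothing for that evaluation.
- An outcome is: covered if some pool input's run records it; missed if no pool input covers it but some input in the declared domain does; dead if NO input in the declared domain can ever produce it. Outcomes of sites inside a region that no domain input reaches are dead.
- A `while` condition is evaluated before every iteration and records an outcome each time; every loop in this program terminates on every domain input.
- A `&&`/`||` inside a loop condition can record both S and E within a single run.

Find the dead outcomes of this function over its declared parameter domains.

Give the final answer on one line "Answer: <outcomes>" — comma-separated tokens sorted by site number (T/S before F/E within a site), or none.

running all 120 domain inputs and tallying outcomes:
  B4=F: zero occurrences over every domain input -> dead
  reachable outcomes have witnesses, e.g. B1=T (e.g. c=6, q=3), B1=F (e.g. c=4, q=3), B2=T (e.g. c=14, q=3), B2=F (e.g. c=4, q=3)

Answer: B4=F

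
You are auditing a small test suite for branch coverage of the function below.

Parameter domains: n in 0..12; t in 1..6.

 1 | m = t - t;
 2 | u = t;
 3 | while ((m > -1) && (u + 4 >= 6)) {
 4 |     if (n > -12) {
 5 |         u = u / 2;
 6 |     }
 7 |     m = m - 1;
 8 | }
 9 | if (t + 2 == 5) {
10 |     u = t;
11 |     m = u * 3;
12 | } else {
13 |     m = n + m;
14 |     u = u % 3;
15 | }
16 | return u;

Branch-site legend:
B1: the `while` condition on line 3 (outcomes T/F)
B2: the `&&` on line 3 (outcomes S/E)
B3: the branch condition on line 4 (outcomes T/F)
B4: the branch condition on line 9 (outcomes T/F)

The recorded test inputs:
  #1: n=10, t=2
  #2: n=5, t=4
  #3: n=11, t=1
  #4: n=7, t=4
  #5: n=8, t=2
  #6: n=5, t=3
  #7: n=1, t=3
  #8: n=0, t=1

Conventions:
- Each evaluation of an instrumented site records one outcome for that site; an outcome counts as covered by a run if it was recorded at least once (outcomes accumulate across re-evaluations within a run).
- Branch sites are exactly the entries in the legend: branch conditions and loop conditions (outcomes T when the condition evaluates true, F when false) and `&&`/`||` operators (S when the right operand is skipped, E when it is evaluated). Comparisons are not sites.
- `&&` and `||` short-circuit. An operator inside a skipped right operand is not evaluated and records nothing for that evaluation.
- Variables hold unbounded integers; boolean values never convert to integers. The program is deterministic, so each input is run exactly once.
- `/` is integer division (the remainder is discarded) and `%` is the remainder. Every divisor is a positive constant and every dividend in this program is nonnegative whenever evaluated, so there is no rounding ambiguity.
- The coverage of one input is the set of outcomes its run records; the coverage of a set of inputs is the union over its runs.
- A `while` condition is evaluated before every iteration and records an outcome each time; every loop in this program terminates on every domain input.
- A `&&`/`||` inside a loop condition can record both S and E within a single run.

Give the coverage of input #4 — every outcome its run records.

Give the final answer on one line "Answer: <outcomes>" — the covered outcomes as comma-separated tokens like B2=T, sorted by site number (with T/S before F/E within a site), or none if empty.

Running input #4 (n=7, t=4), event by event:
  B2->E, B1->T, B3->T, B2->S, B1->F, B4->F
deduplicating events, the covered set is: B1=T, B1=F, B2=S, B2=E, B3=T, B4=F

Answer: B1=T, B1=F, B2=S, B2=E, B3=T, B4=F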